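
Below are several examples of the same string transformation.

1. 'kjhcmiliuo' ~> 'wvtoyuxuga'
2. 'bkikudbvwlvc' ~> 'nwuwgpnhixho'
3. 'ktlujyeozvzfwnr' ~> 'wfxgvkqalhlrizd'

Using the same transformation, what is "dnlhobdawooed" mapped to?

The rule is to shift every letter 12 places forward in the alphabet (wrapping around).
So "dnlhobdawooed" becomes "pzxtanpmiaaqp".

pzxtanpmiaaqp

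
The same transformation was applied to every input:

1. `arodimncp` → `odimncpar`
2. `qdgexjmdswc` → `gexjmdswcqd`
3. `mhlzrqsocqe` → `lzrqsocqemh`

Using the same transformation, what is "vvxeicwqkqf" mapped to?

xeicwqkqfvv

The rule is to move the first 2 characters to the end (rotate left by 2).
Doing the same to "vvxeicwqkqf": "xeicwqkqfvv".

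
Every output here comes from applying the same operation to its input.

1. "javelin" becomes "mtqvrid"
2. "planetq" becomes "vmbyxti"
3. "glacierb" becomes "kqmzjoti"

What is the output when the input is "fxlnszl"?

What's happening: shift every letter 8 places forward in the alphabet (wrapping around), then move the first 3 characters to the end (rotate left by 3).
Applying that to "fxlnszl" gives "vahtnft".

vahtnft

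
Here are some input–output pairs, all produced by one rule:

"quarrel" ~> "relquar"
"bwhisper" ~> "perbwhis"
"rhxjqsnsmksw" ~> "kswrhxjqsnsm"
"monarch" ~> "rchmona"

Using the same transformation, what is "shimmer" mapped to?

Each output is the input with this applied: move the last 3 characters to the front (rotate right by 3).
Doing the same to "shimmer": "mershim".

mershim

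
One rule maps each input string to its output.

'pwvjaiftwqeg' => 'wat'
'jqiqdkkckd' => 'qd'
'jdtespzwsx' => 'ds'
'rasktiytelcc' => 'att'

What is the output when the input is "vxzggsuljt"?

The transformation: delete the last 3 characters, then keep one character in every 3, starting at position 2 (positions 2nd, 5th, 8th, ...).
On "vxzggsuljt": the first step gives "vxzggsu", and the second then gives "xg".

xg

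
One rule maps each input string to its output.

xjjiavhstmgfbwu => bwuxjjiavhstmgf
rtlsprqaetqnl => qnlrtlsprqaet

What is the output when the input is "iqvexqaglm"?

The transformation: move the last 3 characters to the front (rotate right by 3).
On "iqvexqaglm" that produces "glmiqvexqa".

glmiqvexqa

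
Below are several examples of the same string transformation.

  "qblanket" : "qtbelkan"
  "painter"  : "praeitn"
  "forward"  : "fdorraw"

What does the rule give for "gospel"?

Each output is the input with this applied: take characters alternately from the front and the back (1st, last, 2nd, 2nd-last, ...).
For "gospel" the result is "gloesp".

gloesp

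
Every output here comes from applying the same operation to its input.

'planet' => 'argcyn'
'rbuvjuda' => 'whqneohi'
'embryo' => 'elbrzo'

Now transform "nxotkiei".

Looking at the pairs, the operation is to swap the front and back halves of the string, then shift every letter 13 places forward in the alphabet (wrapping around) — i.e. ROT13.
Starting from "nxotkiei": after the first operation, "kieinxot"; after the second, "xvrvakbg".

xvrvakbg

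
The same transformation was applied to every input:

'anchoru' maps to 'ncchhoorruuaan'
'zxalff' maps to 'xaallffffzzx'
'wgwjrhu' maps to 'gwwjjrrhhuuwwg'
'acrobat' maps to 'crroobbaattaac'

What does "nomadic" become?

ommaaddiiccnno

Each output is the input with this applied: double every character, then move the first 3 characters to the end (rotate left by 3).
For "nomadic", step one produces "nnoommaaddiicc"; step two turns that into "ommaaddiiccnno".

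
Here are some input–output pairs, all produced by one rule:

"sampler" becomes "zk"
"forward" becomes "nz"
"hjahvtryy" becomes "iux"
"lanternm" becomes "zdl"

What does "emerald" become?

lz

The pattern: keep one character in every 3, starting at position 2 (positions 2nd, 5th, 8th, ...), then shift every letter 1 place backward in the alphabet (wrapping around).
Applying both steps to "emerald": "ma", then "lz".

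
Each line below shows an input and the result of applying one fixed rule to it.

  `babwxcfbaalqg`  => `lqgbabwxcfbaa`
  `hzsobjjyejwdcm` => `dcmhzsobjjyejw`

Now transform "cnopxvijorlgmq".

The rule is to move the last 3 characters to the front (rotate right by 3).
For "cnopxvijorlgmq" the result is "gmqcnopxvijorl".

gmqcnopxvijorl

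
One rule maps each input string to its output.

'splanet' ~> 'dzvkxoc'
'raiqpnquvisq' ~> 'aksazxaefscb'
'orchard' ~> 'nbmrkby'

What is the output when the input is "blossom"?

The rule is to swap the first and last characters, then shift every letter 10 places forward in the alphabet (wrapping around).
Starting from "blossom": after the first operation, "mlossob"; after the second, "wvyccyl".

wvyccyl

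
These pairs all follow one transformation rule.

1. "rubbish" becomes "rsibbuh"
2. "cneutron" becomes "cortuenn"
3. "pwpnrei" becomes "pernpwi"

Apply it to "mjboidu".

The transformation: reverse the string, then swap the first and last characters.
On "mjboidu": the first step gives "udiobjm", and the second then gives "mdiobju".

mdiobju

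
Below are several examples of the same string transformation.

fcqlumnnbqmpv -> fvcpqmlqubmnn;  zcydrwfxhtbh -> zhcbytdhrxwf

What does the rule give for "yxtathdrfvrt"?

ytxrtvaftrhd

The pattern: take characters alternately from the front and the back (1st, last, 2nd, 2nd-last, ...).
So "yxtathdrfvrt" becomes "ytxrtvaftrhd".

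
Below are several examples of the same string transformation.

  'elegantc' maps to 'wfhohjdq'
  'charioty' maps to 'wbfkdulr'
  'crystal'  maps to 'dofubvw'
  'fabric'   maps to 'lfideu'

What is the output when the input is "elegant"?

The rule is to shift every letter 3 places forward in the alphabet (wrapping around), then move the last 2 characters to the front (rotate right by 2).
"elegant" → "hohjdqw" → "qwhohjd".

qwhohjd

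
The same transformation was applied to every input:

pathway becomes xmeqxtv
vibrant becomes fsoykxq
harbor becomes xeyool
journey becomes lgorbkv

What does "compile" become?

Rule — swap each adjacent pair of characters (1↔2, 3↔4, ...), then shift every letter 3 places backward in the alphabet (wrapping around).
Doing the same to "compile": "lzmjifb".
(Check on "pathway": → "aphtawy" → "xmeqxtv" ✓)

lzmjifb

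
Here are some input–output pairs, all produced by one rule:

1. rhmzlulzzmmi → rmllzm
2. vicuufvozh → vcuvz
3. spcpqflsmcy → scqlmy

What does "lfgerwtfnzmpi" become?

lgrtnmi

What's happening: keep every other character starting from the first (positions 1st, 3rd, 5th, ...).
For "lfgerwtfnzmpi" the result is "lgrtnmi".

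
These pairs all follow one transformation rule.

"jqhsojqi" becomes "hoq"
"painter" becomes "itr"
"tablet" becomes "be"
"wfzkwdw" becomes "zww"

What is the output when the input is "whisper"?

ipr

Each output is the input with this applied: delete the first character, then keep every other character starting from the second (positions 2nd, 4th, 6th, ...).
"whisper" → "hisper" → "ipr".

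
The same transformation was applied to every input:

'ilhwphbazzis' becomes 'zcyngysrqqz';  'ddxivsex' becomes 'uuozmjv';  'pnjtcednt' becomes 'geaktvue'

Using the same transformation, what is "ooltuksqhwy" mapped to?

The rule is to delete the last character, then shift every letter 9 places backward in the alphabet (wrapping around).
For "ooltuksqhwy", step one produces "ooltuksqhw"; step two turns that into "ffcklbjhyn".

ffcklbjhyn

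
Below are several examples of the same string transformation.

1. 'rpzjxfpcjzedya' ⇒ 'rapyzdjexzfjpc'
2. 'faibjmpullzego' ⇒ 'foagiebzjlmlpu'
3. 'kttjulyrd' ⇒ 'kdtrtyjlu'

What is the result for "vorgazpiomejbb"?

vbobrjgeamzopi

The pattern: take characters alternately from the front and the back (1st, last, 2nd, 2nd-last, ...).
Applying that to "vorgazpiomejbb" gives "vbobrjgeamzopi".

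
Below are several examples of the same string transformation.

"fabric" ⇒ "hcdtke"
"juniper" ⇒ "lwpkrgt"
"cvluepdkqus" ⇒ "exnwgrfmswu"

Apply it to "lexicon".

Each output is the input with this applied: shift every letter 2 places forward in the alphabet (wrapping around).
On "lexicon" that produces "ngzkeqp".

ngzkeqp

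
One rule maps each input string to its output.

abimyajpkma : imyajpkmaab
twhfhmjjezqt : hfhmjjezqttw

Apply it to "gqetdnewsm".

etdnewsmgq

In each case the input is transformed by: move the first 2 characters to the end (rotate left by 2).
Doing the same to "gqetdnewsm": "etdnewsmgq".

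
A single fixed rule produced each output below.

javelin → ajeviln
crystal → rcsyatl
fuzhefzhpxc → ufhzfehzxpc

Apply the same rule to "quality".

uqlatiy

The pattern: swap each adjacent pair of characters (1↔2, 3↔4, ...).
For "quality" the result is "uqlatiy".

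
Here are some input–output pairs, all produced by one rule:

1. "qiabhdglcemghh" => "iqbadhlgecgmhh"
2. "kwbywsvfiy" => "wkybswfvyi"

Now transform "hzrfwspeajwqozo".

zhfrswepjaqwzoo

The rule is to swap each adjacent pair of characters (1↔2, 3↔4, ...).
So "hzrfwspeajwqozo" becomes "zhfrswepjaqwzoo".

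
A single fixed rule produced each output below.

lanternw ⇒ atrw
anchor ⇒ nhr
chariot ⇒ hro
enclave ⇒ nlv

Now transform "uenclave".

ecae

Looking at the pairs, the operation is to keep every other character starting from the second (positions 2nd, 4th, 6th, ...).
Doing the same to "uenclave": "ecae".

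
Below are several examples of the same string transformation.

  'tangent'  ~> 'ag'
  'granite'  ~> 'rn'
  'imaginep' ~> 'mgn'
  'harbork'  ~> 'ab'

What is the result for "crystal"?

Looking at the pairs, the operation is to keep every other character starting from the second (positions 2nd, 4th, 6th, ...), then delete the last character.
For "crystal", step one produces "rsa"; step two turns that into "rs".
(Check on "harbork": → "abr" → "ab" ✓)

rs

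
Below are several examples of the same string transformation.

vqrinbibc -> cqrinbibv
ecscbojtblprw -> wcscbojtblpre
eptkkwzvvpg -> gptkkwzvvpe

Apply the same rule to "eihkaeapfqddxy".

What's happening: swap the first and last characters.
"eihkaeapfqddxy" → "yihkaeapfqddxe".

yihkaeapfqddxe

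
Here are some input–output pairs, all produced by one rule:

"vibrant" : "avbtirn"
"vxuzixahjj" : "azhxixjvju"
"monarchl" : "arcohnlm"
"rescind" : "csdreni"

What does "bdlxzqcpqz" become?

bzczdxlqpq

The transformation: sort the characters into alphabetical order, then take characters alternately from the front and the back (1st, last, 2nd, 2nd-last, ...).
For "bdlxzqcpqz", step one produces "bcdlpqqxzz"; step two turns that into "bzczdxlqpq".
(Check on "vxuzixahjj": → "ahijjuvxxz" → "azhxixjvju" ✓)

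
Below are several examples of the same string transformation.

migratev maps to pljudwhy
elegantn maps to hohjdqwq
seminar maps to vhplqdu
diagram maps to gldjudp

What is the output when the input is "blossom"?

eorvvrp

Looking at the pairs, the operation is to shift every letter 3 places forward in the alphabet (wrapping around).
So "blossom" becomes "eorvvrp".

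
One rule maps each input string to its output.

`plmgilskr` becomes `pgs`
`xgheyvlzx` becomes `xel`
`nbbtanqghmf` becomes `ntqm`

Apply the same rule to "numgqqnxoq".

ngnq

What's happening: keep one character in every 3, starting at position 1 (positions 1st, 4th, 7th, ...).
For "numgqqnxoq" the result is "ngnq".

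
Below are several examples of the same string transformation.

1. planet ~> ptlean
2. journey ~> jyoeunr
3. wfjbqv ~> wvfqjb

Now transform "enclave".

eenvcal

Rule — take characters alternately from the front and the back (1st, last, 2nd, 2nd-last, ...).
Doing the same to "enclave": "eenvcal".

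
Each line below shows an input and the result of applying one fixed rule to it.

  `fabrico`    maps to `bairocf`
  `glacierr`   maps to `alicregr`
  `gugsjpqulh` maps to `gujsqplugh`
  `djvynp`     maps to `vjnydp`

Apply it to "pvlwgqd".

What's happening: move the first character to the end, then swap each adjacent pair of characters (1↔2, 3↔4, ...).
On "pvlwgqd": the first step gives "vlwgqdp", and the second then gives "lvgwdqp".

lvgwdqp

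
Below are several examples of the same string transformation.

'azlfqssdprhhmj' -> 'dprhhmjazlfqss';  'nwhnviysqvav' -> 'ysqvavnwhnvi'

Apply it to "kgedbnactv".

Each output is the input with this applied: swap the front and back halves of the string.
Doing the same to "kgedbnactv": "nactvkgedb".

nactvkgedb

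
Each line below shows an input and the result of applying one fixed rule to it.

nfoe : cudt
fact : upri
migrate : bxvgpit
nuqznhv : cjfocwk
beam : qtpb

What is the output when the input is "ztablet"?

oipqati

What's happening: shift every letter 11 places backward in the alphabet (wrapping around).
On "ztablet" that produces "oipqati".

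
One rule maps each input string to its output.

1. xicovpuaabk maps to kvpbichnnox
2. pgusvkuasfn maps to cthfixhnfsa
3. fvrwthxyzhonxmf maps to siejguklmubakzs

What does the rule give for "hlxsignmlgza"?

The transformation: shift every letter 13 places forward in the alphabet (wrapping around) — i.e. ROT13.
"hlxsignmlgza" → "uykfvtazytmn".

uykfvtazytmn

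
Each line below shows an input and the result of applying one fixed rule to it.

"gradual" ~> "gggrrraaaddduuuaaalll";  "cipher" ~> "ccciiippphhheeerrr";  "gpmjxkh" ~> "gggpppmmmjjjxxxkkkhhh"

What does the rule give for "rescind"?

The pattern: repeat every character 3 times.
Applying that to "rescind" gives "rrreeesssccciiinnnddd".

rrreeesssccciiinnnddd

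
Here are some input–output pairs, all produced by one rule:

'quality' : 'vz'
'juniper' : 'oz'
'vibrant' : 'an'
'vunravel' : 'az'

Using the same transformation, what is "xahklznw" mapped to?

cf

In each case the input is transformed by: shift every letter 5 places forward in the alphabet (wrapping around), then keep only the first 2 characters.
On "xahklznw" that produces "cf".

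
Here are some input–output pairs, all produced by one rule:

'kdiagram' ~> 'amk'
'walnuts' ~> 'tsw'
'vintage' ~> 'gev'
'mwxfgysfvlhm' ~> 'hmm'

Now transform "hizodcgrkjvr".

The transformation: move the first character to the end, then keep only the last 3 characters.
On "hizodcgrkjvr": the first step gives "izodcgrkjvrh", and the second then gives "vrh".
(Check on "vintage": → "intagev" → "gev" ✓)

vrh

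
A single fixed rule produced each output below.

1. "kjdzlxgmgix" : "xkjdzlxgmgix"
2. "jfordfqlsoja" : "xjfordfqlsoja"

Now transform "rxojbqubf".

xrxojbqubf

The rule is to prepend "x".
Doing the same to "rxojbqubf": "xrxojbqubf".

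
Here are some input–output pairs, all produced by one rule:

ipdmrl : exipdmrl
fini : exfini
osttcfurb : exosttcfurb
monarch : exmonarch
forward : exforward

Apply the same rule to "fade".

exfade

In each case the input is transformed by: prepend "ex".
Doing the same to "fade": "exfade".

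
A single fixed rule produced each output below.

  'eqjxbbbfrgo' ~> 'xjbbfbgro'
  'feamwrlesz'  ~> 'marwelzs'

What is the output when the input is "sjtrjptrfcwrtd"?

The rule is to swap each adjacent pair of characters (1↔2, 3↔4, ...), then delete the first 2 characters.
Working it through for "sjtrjptrfcwrtd": intermediate "jsrtpjrtcfrwdt", final "rtpjrtcfrwdt".

rtpjrtcfrwdt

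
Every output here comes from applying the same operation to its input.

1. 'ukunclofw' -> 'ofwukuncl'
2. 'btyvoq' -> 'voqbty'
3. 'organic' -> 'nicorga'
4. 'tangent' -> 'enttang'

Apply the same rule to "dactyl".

tyldac

Rule — move the last 3 characters to the front (rotate right by 3).
Applying that to "dactyl" gives "tyldac".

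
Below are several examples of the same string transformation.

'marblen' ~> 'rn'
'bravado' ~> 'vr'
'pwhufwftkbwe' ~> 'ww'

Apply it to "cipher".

rp

In each case the input is transformed by: sort the characters into reverse alphabetical order, then keep only the first 2 characters.
"cipher" → "rpihec" → "rp".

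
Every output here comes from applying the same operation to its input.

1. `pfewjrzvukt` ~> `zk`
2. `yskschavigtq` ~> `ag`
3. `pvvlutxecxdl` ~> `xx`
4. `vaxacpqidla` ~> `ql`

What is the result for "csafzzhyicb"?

hc

Looking at the pairs, the operation is to keep one character in every 3, starting at position 1 (positions 1st, 4th, 7th, ...), then delete the first 2 characters.
Starting from "csafzzhyicb": after the first operation, "cfhc"; after the second, "hc".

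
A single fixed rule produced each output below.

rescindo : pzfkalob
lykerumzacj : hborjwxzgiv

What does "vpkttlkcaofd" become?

Each output is the input with this applied: move the first 2 characters to the end (rotate left by 2), then shift every letter 3 places backward in the alphabet (wrapping around).
Applying both steps to "vpkttlkcaofd": "kttlkcaofdvp", then "hqqihzxlcasm".

hqqihzxlcasm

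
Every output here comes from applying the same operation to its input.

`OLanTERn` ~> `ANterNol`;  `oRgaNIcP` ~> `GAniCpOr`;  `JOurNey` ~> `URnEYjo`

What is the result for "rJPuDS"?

In each case the input is transformed by: move the first 2 characters to the end (rotate left by 2), then flip the case of every letter.
On "rJPuDS": the first step gives "PuDSrJ", and the second then gives "pUdsRj".

pUdsRj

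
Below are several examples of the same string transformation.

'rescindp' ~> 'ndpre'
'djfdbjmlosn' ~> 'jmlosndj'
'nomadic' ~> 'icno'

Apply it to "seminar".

Each output is the input with this applied: move the first 2 characters to the end (rotate left by 2), then delete the first 3 characters.
On "seminar": the first step gives "minarse", and the second then gives "arse".
(Check on "djfdbjmlosn": → "fdbjmlosndj" → "jmlosndj" ✓)

arse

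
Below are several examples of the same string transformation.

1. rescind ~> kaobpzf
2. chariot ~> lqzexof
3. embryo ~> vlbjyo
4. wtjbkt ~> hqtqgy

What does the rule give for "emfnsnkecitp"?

Looking at the pairs, the operation is to move the last 2 characters to the front (rotate right by 2), then shift every letter 3 places backward in the alphabet (wrapping around).
"emfnsnkecitp" → "tpemfnsnkeci" → "qmbjckpkhbzf".
(Check on "embryo": → "yoembr" → "vlbjyo" ✓)

qmbjckpkhbzf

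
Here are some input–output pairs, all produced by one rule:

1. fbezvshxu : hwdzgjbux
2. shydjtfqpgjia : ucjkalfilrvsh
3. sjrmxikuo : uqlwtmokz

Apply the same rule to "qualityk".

Rule — shift every letter 2 places forward in the alphabet (wrapping around), then take characters alternately from the front and the back (1st, last, 2nd, 2nd-last, ...).
"qualityk" → "smwacvnk".
(Check on "fbezvshxu": → "hdgbxujzw" → "hwdzgjbux" ✓)

smwacvnk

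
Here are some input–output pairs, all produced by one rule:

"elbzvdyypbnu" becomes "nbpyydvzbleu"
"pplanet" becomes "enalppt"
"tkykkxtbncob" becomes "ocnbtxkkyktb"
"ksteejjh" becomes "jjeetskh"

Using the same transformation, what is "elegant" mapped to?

nagelet

The transformation: reverse the string, then move the first character to the end.
"elegant" → "nagelet".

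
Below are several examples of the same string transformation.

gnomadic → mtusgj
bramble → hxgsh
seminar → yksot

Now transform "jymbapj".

peshg

In each case the input is transformed by: shift every letter 6 places forward in the alphabet (wrapping around), then delete the last 2 characters.
For "jymbapj", step one produces "peshgvp"; step two turns that into "peshg".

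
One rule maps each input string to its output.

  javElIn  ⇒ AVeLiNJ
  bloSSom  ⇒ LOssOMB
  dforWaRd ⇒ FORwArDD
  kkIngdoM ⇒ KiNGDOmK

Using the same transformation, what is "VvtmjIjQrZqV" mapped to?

VTMJiJqRzQvv

In each case the input is transformed by: flip the case of every letter, then move the first character to the end.
For "VvtmjIjQrZqV", step one produces "vVTMJiJqRzQv"; step two turns that into "VTMJiJqRzQvv".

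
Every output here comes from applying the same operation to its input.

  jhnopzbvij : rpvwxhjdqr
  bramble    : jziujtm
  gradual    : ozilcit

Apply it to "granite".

ozivqbm

What's happening: shift every letter 8 places forward in the alphabet (wrapping around).
On "granite" that produces "ozivqbm".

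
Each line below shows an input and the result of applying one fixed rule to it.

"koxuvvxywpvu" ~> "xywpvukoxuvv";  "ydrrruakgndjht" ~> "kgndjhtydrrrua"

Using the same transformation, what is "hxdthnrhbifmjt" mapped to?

The rule is to swap the front and back halves of the string.
Doing the same to "hxdthnrhbifmjt": "hbifmjthxdthnr".

hbifmjthxdthnr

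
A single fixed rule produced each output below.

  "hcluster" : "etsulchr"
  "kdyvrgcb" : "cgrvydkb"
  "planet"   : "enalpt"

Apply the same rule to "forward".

The transformation: move the last character to the front, then reverse the string.
"forward" → "rawrofd".

rawrofd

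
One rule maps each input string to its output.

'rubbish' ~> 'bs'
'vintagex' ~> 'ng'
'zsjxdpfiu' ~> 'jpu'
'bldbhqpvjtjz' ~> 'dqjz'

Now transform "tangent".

nn

Rule — keep one character in every 3, starting at position 3 (positions 3rd, 6th, 9th, ...).
Doing the same to "tangent": "nn".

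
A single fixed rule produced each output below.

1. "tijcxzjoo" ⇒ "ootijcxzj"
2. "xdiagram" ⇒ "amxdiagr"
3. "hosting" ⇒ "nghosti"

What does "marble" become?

lemarb

Each output is the input with this applied: move the last 2 characters to the front (rotate right by 2).
On "marble" that produces "lemarb".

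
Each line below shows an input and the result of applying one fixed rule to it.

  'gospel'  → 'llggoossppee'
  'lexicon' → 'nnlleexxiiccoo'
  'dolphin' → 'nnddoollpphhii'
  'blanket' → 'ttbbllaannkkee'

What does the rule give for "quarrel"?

llqquuaarrrree

Rule — move the last character to the front, then double every character.
"quarrel" → "lquarre" → "llqquuaarrrree".
(Check on "dolphin": → "ndolphi" → "nnddoollpphhii" ✓)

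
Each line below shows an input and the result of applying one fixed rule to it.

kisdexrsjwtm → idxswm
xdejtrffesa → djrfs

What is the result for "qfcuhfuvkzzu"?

fufvzu

What's happening: keep every other character starting from the second (positions 2nd, 4th, 6th, ...).
Doing the same to "qfcuhfuvkzzu": "fufvzu".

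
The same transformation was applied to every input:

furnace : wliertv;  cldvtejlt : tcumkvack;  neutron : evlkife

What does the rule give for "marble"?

driscv

The transformation: shift every letter 9 places backward in the alphabet (wrapping around).
Applying that to "marble" gives "driscv".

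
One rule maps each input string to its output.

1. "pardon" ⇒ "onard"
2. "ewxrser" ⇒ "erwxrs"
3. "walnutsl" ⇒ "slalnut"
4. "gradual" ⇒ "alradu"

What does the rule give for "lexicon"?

Rule — delete the first character, then move the last 2 characters to the front (rotate right by 2).
Working it through for "lexicon": intermediate "exicon", final "onexic".

onexic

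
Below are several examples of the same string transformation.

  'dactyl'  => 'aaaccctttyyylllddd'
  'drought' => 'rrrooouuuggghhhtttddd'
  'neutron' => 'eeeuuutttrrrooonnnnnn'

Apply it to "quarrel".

Each output is the input with this applied: move the first character to the end, then repeat every character 3 times.
On "quarrel": the first step gives "uarrelq", and the second then gives "uuuaaarrrrrreeelllqqq".

uuuaaarrrrrreeelllqqq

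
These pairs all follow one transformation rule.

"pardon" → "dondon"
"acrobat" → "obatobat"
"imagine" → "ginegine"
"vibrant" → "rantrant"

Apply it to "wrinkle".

nklenkle

The rule is to delete the first 3 characters, then write the whole string twice.
For "wrinkle", step one produces "nkle"; step two turns that into "nklenkle".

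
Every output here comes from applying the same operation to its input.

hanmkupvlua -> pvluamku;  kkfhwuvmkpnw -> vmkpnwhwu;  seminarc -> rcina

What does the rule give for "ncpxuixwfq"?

Each output is the input with this applied: delete the first 3 characters, then move the first 3 characters to the end (rotate left by 3).
For "ncpxuixwfq" the result is "xwfqxui".

xwfqxui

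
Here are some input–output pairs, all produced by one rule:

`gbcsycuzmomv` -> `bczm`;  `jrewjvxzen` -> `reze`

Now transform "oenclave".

ene

The rule is to swap each adjacent pair of characters (1↔2, 3↔4, ...), then keep one character in every 3, starting at position 1 (positions 1st, 4th, 7th, ...).
For "oenclave" the result is "ene".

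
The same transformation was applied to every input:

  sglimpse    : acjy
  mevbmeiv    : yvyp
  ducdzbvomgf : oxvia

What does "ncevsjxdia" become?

wpdxu

What's happening: keep every other character starting from the second (positions 2nd, 4th, 6th, ...), then shift every letter 6 places backward in the alphabet (wrapping around).
On "ncevsjxdia": the first step gives "cvjda", and the second then gives "wpdxu".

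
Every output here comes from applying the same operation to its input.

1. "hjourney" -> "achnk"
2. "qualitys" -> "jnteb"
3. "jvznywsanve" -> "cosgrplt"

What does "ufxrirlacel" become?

Rule — delete the last 3 characters, then shift every letter 7 places backward in the alphabet (wrapping around).
"ufxrirlacel" → "ufxrirla" → "nyqkbket".
(Check on "qualitys": → "quali" → "jnteb" ✓)

nyqkbket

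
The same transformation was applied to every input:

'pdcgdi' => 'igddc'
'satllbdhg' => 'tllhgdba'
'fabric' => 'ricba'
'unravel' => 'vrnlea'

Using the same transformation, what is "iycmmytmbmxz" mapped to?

What's happening: delete the first character, then sort the characters into reverse alphabetical order.
So "iycmmytmbmxz" becomes "zyyxtmmmmcb".

zyyxtmmmmcb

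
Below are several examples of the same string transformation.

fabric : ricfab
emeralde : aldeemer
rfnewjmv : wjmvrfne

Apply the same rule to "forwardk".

ardkforw

What's happening: swap the front and back halves of the string.
On "forwardk" that produces "ardkforw".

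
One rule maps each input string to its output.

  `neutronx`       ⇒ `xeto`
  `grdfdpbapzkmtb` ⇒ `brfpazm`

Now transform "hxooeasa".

Each output is the input with this applied: keep every other character starting from the second (positions 2nd, 4th, 6th, ...), then move the last character to the front.
"hxooeasa" → "xoaa" → "axoa".

axoa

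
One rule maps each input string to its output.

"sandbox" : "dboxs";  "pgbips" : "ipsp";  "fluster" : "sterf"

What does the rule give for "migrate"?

ratem

The transformation: move the first character to the end, then delete the first 2 characters.
For "migrate", step one produces "igratem"; step two turns that into "ratem".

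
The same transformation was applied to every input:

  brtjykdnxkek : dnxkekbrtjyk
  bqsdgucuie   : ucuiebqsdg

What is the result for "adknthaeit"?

Looking at the pairs, the operation is to swap the front and back halves of the string.
Applying that to "adknthaeit" gives "haeitadknt".

haeitadknt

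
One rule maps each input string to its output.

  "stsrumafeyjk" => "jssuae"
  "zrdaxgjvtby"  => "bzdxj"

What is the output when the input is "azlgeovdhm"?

The pattern: move the last 3 characters to the front (rotate right by 3), then keep every other character starting from the second (positions 2nd, 4th, 6th, ...).
For "azlgeovdhm", step one produces "dhmazlgeov"; step two turns that into "halev".
(Check on "stsrumafeyjk": → "yjkstsrumafe" → "jssuae" ✓)

halev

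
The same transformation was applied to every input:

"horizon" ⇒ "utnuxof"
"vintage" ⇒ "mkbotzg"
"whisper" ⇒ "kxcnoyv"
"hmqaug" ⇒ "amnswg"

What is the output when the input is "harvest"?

yzngxbk

Each output is the input with this applied: shift every letter 6 places forward in the alphabet (wrapping around), then move the last 2 characters to the front (rotate right by 2).
Applying that to "harvest" gives "yzngxbk".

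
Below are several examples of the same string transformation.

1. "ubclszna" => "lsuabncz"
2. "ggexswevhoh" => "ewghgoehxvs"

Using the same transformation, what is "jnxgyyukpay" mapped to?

uyjynaxpgky

Rule — take characters alternately from the front and the back (1st, last, 2nd, 2nd-last, ...), then move the last 2 characters to the front (rotate right by 2).
On "jnxgyyukpay": the first step gives "jynaxpgkyuy", and the second then gives "uyjynaxpgky".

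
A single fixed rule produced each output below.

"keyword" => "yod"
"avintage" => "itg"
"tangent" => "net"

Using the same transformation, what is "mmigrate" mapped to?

The rule is to keep every other character starting from the first (positions 1st, 3rd, 5th, ...), then delete the first character.
For "mmigrate", step one produces "mirt"; step two turns that into "irt".
(Check on "tangent": → "tnet" → "net" ✓)

irt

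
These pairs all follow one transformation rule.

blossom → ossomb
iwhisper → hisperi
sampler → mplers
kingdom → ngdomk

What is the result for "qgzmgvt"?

The pattern: move the first character to the end, then delete the first character.
For "qgzmgvt" the result is "zmgvtq".

zmgvtq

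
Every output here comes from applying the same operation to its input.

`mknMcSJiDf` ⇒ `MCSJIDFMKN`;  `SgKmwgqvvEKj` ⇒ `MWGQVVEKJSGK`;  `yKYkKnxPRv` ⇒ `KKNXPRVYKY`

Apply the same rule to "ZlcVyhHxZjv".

Rule — move the first 3 characters to the end (rotate left by 3), then convert every letter to uppercase.
On "ZlcVyhHxZjv": the first step gives "VyhHxZjvZlc", and the second then gives "VYHHXZJVZLC".

VYHHXZJVZLC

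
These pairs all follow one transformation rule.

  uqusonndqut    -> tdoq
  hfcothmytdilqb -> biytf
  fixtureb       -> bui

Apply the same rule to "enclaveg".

gan

The pattern: reverse the string, then keep one character in every 3, starting at position 1 (positions 1st, 4th, 7th, ...).
"enclaveg" → "gevalcne" → "gan".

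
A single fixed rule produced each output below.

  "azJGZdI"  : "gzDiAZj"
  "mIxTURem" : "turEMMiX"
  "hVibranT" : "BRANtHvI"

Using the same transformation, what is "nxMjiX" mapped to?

JIxNXm

What's happening: move the first 3 characters to the end (rotate left by 3), then flip the case of every letter.
Starting from "nxMjiX": after the first operation, "jiXnxM"; after the second, "JIxNXm".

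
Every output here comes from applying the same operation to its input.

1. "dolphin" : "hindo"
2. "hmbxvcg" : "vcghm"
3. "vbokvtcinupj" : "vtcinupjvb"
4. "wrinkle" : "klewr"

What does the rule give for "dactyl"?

The pattern: move the first 2 characters to the end (rotate left by 2), then delete the first 2 characters.
For "dactyl", step one produces "ctylda"; step two turns that into "ylda".

ylda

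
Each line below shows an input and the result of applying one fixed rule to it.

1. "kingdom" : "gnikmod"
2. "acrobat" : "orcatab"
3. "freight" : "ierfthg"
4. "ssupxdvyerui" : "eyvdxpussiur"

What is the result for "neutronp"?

rtuenpno

Looking at the pairs, the operation is to reverse the string, then move the first 3 characters to the end (rotate left by 3).
Doing the same to "neutronp": "rtuenpno".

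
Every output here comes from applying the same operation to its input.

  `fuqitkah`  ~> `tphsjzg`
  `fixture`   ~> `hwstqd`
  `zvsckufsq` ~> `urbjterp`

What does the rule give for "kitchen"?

hsbgdm

The rule is to delete the first character, then shift every letter 1 place backward in the alphabet (wrapping around).
"kitchen" → "itchen" → "hsbgdm".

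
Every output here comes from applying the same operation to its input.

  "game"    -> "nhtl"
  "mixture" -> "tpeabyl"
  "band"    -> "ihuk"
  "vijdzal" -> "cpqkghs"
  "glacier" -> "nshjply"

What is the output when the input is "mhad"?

tohk

Rule — shift every letter 7 places forward in the alphabet (wrapping around).
For "mhad" the result is "tohk".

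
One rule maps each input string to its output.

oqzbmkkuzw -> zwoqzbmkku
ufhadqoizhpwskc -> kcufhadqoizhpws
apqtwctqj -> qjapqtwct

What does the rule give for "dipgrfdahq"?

hqdipgrfda

In each case the input is transformed by: move the last 2 characters to the front (rotate right by 2).
For "dipgrfdahq" the result is "hqdipgrfda".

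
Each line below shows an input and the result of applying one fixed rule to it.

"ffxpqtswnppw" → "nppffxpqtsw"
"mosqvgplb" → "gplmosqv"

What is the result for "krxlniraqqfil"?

qfikrxlniraq

The rule is to delete the last character, then move the last 3 characters to the front (rotate right by 3).
So "krxlniraqqfil" becomes "qfikrxlniraq".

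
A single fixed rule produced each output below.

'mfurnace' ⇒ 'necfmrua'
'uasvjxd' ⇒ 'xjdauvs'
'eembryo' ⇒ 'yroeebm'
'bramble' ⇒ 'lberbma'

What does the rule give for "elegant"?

The pattern: swap each adjacent pair of characters (1↔2, 3↔4, ...), then move the last 3 characters to the front (rotate right by 3).
On "elegant": the first step gives "legenat", and the second then gives "natlege".
(Check on "bramble": → "rbmalbe" → "lberbma" ✓)

natlege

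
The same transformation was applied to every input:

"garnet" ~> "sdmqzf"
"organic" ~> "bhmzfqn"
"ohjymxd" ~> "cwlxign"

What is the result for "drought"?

Rule — shift every letter 1 place backward in the alphabet (wrapping around), then reverse the string.
On "drought": the first step gives "cqntfgs", and the second then gives "sgftnqc".
(Check on "organic": → "nqfzmhb" → "bhmzfqn" ✓)

sgftnqc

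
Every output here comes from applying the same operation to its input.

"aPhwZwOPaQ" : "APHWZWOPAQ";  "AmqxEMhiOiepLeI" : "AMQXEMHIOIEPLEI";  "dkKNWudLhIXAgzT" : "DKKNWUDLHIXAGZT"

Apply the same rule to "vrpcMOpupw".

The rule is to convert every letter to uppercase.
On "vrpcMOpupw" that produces "VRPCMOPUPW".

VRPCMOPUPW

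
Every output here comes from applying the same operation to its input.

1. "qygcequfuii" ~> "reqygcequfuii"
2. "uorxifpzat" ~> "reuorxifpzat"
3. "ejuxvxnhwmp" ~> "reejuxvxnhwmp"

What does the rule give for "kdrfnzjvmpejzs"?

The rule is to prepend "re".
Applying that to "kdrfnzjvmpejzs" gives "rekdrfnzjvmpejzs".

rekdrfnzjvmpejzs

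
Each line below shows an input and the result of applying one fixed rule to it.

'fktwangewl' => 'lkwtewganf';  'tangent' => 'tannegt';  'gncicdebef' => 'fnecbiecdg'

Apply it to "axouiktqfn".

nxfoqutika

Looking at the pairs, the operation is to take characters alternately from the front and the back (1st, last, 2nd, 2nd-last, ...), then move the first character to the end.
For "axouiktqfn" the result is "nxfoqutika".
(Check on "tangent": → "ttanneg" → "tannegt" ✓)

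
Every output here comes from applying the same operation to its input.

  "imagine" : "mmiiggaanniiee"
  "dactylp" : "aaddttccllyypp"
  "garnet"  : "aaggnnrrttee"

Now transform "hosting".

Each output is the input with this applied: swap each adjacent pair of characters (1↔2, 3↔4, ...), then double every character.
On "hosting" that produces "oohhttssnniigg".

oohhttssnniigg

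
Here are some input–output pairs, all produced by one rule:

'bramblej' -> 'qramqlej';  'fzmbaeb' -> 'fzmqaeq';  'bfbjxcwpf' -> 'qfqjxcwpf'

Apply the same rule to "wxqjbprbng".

Rule — replace every "b" with "q".
Doing the same to "wxqjbprbng": "wxqjqprqng".

wxqjqprqng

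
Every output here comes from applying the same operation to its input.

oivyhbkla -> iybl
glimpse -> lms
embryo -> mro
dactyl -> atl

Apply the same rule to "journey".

ore

In each case the input is transformed by: keep every other character starting from the second (positions 2nd, 4th, 6th, ...).
"journey" → "ore".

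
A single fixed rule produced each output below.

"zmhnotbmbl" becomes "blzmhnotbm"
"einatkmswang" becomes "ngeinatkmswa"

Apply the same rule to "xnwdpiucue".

The transformation: move the last 2 characters to the front (rotate right by 2).
Doing the same to "xnwdpiucue": "uexnwdpiuc".

uexnwdpiuc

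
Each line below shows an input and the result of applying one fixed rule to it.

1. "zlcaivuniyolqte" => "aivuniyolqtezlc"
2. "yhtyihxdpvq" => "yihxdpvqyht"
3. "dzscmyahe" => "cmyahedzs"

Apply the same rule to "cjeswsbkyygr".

swsbkyygrcje

The transformation: move the first 3 characters to the end (rotate left by 3).
So "cjeswsbkyygr" becomes "swsbkyygrcje".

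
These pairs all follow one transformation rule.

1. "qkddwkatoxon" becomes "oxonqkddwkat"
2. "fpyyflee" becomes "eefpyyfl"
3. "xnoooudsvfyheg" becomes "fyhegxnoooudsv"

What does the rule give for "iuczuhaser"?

The pattern: swap the front and back halves of the string, then move the first 2 characters to the end (rotate left by 2).
"iuczuhaser" → "seriuczuha".

seriuczuha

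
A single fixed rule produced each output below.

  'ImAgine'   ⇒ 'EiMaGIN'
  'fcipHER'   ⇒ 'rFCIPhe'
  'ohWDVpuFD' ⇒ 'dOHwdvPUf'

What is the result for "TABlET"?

ttabLe

Rule — flip the case of every letter, then move the last character to the front.
Starting from "TABlET": after the first operation, "tabLet"; after the second, "ttabLe".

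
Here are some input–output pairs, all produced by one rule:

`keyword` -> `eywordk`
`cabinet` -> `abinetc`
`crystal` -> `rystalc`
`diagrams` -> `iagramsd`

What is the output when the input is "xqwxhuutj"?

In each case the input is transformed by: move the first character to the end.
Doing the same to "xqwxhuutj": "qwxhuutjx".

qwxhuutjx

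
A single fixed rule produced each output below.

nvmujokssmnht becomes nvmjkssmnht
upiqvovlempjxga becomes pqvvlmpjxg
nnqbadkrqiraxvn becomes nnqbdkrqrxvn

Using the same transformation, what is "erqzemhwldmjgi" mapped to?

The rule is to remove every vowel.
Applying that to "erqzemhwldmjgi" gives "rqzmhwldmjg".

rqzmhwldmjg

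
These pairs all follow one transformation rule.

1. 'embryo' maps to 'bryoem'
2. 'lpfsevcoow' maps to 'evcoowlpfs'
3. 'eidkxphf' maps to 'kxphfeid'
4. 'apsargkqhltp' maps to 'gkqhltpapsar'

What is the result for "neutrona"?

tronaneu

Looking at the pairs, the operation is to move the last character to the front, then swap the front and back halves of the string.
Starting from "neutrona": after the first operation, "aneutron"; after the second, "tronaneu".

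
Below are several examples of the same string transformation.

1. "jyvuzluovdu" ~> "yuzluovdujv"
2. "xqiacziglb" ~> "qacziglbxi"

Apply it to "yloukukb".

Rule — move the first 2 characters to the end (rotate left by 2), then swap the first and last characters.
For "yloukukb", step one produces "oukukbyl"; step two turns that into "lukukbyo".

lukukbyo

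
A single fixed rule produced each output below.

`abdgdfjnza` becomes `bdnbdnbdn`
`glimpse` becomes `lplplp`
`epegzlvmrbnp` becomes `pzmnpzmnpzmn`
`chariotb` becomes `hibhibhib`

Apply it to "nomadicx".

What's happening: keep one character in every 3, starting at position 2 (positions 2nd, 5th, 8th, ...), then write the whole string 3 times in a row.
"nomadicx" → "odx" → "odxodxodx".

odxodxodx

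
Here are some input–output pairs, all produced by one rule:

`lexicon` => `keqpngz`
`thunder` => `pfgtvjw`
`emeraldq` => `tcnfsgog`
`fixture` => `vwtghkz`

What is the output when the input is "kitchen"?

ejgpmkv

Each output is the input with this applied: move the first 3 characters to the end (rotate left by 3), then shift every letter 2 places forward in the alphabet (wrapping around).
Starting from "kitchen": after the first operation, "chenkit"; after the second, "ejgpmkv".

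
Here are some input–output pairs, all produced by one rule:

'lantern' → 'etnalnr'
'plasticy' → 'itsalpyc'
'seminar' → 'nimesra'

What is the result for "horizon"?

zirohno

What's happening: move the last 2 characters to the front (rotate right by 2), then reverse the string.
Applying that to "horizon" gives "zirohno".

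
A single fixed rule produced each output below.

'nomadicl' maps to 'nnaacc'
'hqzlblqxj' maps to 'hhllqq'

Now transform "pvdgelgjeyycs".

In each case the input is transformed by: keep one character in every 3, starting at position 1 (positions 1st, 4th, 7th, ...), then double every character.
Starting from "pvdgelgjeyycs": after the first operation, "pggys"; after the second, "ppggggyyss".

ppggggyyss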